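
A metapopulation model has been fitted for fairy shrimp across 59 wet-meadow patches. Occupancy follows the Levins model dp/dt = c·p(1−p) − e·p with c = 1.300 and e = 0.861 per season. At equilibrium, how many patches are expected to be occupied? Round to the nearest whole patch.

20

p* = 1 − e/c = 1 − 0.861/1.300 = 0.3377.
Expected occupied patches = N × p* = 59 × 0.3377 = 19.92 ≈ 20.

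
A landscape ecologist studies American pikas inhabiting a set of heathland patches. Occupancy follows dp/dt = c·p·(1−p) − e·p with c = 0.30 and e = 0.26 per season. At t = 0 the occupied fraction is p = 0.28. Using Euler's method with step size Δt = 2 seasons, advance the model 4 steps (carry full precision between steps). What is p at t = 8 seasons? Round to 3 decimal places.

Update rule: p ← p + [c·p·(1−p) − e·p]·Δt with Δt = 2.
step 1: Δp = -0.02464, p = 0.25536
step 2: Δp = -0.01870, p = 0.23666
step 3: Δp = -0.01467, p = 0.22199
step 4: Δp = -0.01181, p = 0.21018

0.210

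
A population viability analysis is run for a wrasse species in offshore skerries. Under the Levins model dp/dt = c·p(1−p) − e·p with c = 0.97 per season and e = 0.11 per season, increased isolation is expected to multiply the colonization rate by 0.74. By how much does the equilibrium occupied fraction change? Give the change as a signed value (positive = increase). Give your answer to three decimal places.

Before: p* = 1 − 0.11/0.97 = 0.8866.
After the change, c = 0.7178, e = 0.11, so p* = 1 − 0.11/0.7178 = 0.8468.
Δp* = 0.8468 − 0.8866 = -0.0398.

-0.040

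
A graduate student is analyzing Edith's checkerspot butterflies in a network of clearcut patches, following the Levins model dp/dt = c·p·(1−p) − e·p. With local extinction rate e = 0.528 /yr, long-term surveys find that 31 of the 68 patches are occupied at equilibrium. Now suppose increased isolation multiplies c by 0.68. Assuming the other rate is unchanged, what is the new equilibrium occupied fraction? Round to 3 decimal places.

0.200

Observed p* = 31/68 = 0.45588.
Balance c(1−p*) = e gives c = e/(1 − 0.45588) = 0.528/0.54412 = 0.97037.
New p* = 1 − e/c = 1 − 0.52800/0.65985 = 0.19982.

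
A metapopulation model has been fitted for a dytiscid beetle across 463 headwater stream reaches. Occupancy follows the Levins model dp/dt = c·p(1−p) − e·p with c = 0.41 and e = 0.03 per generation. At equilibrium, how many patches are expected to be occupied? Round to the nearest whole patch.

p* = 1 − e/c = 1 − 0.03/0.41 = 0.9268.
Expected occupied patches = N × p* = 463 × 0.9268 = 429.12 ≈ 429.

429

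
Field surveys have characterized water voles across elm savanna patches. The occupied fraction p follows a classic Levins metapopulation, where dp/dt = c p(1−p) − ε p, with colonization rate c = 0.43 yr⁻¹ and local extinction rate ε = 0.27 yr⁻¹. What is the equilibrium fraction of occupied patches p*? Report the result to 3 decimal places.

0.372

At equilibrium, colonization balances extinction: c·p*·(1−p*) = ε·p*.
So p* = 1 − ε/c = 1 − 0.27/0.43 = 1 − 0.6279 = 0.3721.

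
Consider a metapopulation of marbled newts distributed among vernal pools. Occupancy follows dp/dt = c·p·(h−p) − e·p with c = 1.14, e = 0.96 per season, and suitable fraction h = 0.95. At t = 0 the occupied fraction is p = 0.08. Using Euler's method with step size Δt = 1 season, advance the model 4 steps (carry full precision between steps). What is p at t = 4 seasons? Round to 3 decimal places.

Update rule: p ← p + [c·p·(h−p) − e·p]·Δt with Δt = 1.
step 1: Δp = +0.00254, p = 0.08254
step 2: Δp = +0.00239, p = 0.08493
step 3: Δp = +0.00222, p = 0.08715
step 4: Δp = +0.00206, p = 0.08921

0.089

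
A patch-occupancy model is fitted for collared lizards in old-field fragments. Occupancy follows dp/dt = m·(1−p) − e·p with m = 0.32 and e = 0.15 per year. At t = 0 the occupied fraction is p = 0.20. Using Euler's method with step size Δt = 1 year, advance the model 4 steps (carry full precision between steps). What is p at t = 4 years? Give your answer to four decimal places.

0.6429

Update rule: p ← p + [m·(1−p) − e·p]·Δt with Δt = 1.
  1  |  dp/dt·Δt = +0.226000  |  p_1 = 0.426000
  2  |  dp/dt·Δt = +0.119780  |  p_2 = 0.545780
  3  |  dp/dt·Δt = +0.063483  |  p_3 = 0.609263
  4  |  dp/dt·Δt = +0.033646  |  p_4 = 0.642910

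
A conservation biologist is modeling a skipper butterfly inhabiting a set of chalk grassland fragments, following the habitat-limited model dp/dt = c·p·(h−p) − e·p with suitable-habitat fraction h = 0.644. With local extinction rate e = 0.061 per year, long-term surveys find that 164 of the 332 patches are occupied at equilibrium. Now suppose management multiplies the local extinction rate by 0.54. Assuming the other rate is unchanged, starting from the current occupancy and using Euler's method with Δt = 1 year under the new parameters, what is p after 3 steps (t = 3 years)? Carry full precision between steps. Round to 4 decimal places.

0.5285

Observed p* = 164/332 = 0.49398.
Balance c(h−p*) = e gives c = e/(0.644 − 0.49398) = 0.061/0.15002 = 0.40660.
Starting from p₀ = 0.49398; update p ← p + (dp/dt)·Δt with the new parameters.
t = 1: p = 0.49398 + (+0.01386) = 0.50784
t = 2: p = 0.50784 + (+0.01139) = 0.51922
t = 3: p = 0.51922 + (+0.00924) = 0.52846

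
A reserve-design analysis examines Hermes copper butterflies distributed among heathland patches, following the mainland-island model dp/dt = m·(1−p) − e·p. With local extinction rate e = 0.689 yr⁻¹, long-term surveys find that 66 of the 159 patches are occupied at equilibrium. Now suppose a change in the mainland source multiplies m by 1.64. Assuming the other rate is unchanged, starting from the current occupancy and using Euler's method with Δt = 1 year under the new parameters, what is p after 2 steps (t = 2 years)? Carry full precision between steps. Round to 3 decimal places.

0.508

Observed p* = 66/159 = 0.41509.
Balance m(1−p*) = e·p* gives m = e·p*/(1−p*) = 0.689×0.41509/0.58491 = 0.48897.
Starting from p₀ = 0.41509; update p ← p + (dp/dt)·Δt with the new parameters.
  1  |  dp/dt·Δt = +0.183040  |  p_1 = 0.598134
  2  |  dp/dt·Δt = -0.089856  |  p_2 = 0.508279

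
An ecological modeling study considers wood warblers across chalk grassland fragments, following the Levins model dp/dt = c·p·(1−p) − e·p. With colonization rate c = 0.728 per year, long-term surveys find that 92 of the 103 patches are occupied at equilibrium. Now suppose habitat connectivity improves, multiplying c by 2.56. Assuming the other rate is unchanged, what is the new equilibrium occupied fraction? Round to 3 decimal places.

0.958

Observed p* = 92/103 = 0.89320.
Balance c(1−p*) = e gives e = 0.728×(1 − 0.89320) = 0.07775.
New p* = 1 − e/c = 1 − 0.07775/1.86368 = 0.95828.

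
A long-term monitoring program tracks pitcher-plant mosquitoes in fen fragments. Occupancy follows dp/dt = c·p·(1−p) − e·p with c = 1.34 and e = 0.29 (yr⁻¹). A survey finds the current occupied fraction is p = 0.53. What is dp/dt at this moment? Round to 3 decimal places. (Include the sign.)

0.180

Colonization term: c·p·(1−p) = 1.34×0.53×0.4700 = 0.33379.
Extinction term: e·p = 0.15370.
dp/dt = 0.33379 − 0.15370 = 0.18009.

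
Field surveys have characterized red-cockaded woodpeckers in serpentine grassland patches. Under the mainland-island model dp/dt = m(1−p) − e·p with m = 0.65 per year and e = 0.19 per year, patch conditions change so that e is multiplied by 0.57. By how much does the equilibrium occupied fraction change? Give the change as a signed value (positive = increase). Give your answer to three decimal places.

0.083

Before: p* = 0.65/(0.65+0.19) = 0.7738.
After: m = 0.65, e = 0.1083; p* = 0.65/0.7583 = 0.8572.
Δp* = 0.8572 − 0.7738 = +0.0834.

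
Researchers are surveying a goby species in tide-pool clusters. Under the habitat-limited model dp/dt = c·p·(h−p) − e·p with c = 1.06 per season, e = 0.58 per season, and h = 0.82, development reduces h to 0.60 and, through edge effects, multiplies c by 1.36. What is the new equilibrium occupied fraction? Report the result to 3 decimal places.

Before: p* = h − e/c = 0.82 − 0.58/1.06 = 0.82 − 0.5472 = 0.2728.
After: c = 1.4416, e = 0.58, h = 0.60; p* = 0.60 − 0.58/1.4416 = 0.1977.

0.198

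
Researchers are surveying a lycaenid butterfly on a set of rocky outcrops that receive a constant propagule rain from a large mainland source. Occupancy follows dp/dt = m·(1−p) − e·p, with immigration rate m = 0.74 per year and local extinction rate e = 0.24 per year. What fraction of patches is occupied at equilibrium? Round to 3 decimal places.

At equilibrium the propagule rain into empty patches balances local extinction: m(1−p*) = e·p*.
p* = m/(m+e) = 0.74/(0.74+0.24) = 0.74/0.9800 = 0.7551.

0.755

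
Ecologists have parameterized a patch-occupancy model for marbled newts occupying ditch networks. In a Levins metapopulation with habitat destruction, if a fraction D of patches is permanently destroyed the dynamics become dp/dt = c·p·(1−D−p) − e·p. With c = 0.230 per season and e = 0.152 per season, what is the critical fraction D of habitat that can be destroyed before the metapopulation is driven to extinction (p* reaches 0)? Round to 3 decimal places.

The nontrivial equilibrium is p* = (1−D) − e/c; extinction occurs when this hits zero.
So D_crit = 1 − e/c = 1 − 0.152/0.230 = 1 − 0.6609 = 0.3391.
This equals the undisturbed p*, a classic result of Lande's extension.

0.339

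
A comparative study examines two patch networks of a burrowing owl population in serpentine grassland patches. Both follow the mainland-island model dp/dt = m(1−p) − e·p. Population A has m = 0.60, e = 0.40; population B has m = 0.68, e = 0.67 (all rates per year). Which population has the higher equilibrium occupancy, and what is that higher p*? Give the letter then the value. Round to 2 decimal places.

A, 0.60

A: p*_A = m/(m+e) = 0.60/1.0000 = 0.6000.
B: p*_B = 0.68/1.3500 = 0.5037.
A is higher at 0.6000.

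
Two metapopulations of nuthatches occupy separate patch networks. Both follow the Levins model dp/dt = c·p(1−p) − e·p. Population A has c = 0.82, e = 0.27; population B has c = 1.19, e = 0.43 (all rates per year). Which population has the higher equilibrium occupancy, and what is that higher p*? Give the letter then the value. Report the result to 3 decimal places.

A: p*_A = 1 − 0.27/0.82 = 0.6707.
B: p*_B = 1 − 0.43/1.19 = 0.6387.
A is higher at 0.6707.

A, 0.671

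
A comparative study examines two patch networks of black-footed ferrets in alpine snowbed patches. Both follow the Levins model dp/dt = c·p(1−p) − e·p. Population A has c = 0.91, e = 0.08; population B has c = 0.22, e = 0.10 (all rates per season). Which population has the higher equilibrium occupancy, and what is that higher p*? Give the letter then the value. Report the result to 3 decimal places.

A: p*_A = 1 − 0.08/0.91 = 0.9121.
B: p*_B = 1 − 0.10/0.22 = 0.5455.
A is higher at 0.9121.

A, 0.912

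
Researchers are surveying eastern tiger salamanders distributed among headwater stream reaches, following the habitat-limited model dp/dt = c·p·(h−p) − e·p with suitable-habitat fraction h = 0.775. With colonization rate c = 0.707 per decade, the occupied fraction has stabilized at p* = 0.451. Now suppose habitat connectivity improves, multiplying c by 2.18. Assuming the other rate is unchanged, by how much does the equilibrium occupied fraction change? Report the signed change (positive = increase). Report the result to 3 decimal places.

0.175

Balance c(h−p*) = e gives e = 0.707×(0.775 − 0.45100) = 0.22907.
New p* = 0.775 − e/c = 0.775 − 0.22907/1.54126 = 0.62637.
Δp* = 0.62637 − 0.45100 = +0.17537.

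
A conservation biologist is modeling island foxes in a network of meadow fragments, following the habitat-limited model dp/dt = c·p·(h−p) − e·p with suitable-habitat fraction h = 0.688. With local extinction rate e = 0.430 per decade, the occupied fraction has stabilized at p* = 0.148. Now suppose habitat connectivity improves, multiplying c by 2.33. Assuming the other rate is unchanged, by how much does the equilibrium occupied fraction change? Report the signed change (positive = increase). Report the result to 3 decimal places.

0.308

Balance c(h−p*) = e gives c = e/(0.688 − 0.14800) = 0.430/0.54000 = 0.79630.
New p* = 0.688 − e/c = 0.688 − 0.43000/1.85538 = 0.45624.
Δp* = 0.45624 − 0.14800 = +0.30824.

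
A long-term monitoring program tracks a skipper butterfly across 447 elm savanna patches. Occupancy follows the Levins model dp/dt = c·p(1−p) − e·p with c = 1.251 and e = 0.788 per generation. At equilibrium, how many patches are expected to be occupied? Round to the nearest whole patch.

p* = 1 − e/c = 1 − 0.788/1.251 = 0.3701.
Expected occupied patches = N × p* = 447 × 0.3701 = 165.44 ≈ 165.

165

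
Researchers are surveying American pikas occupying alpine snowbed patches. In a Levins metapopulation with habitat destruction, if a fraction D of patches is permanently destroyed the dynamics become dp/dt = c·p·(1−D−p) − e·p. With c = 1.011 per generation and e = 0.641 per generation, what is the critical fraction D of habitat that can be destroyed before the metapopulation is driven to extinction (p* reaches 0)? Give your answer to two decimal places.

0.37

The nontrivial equilibrium is p* = (1−D) − e/c; extinction occurs when this hits zero.
So D_crit = 1 − e/c = 1 − 0.641/1.011 = 1 − 0.6340 = 0.3660.
This equals the undisturbed p*, a classic result of Lande's extension.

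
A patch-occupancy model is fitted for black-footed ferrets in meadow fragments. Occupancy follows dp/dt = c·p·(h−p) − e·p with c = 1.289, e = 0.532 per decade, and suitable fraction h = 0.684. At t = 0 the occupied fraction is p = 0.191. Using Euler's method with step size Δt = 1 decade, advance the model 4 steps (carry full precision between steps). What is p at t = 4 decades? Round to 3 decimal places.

Update rule: p ← p + [c·p·(h−p) − e·p]·Δt with Δt = 1.
t = 1: p = 0.19100 + (+0.01976) = 0.21076
t = 2: p = 0.21076 + (+0.01644) = 0.22720
t = 3: p = 0.22720 + (+0.01291) = 0.24011
t = 4: p = 0.24011 + (+0.00965) = 0.24976

0.250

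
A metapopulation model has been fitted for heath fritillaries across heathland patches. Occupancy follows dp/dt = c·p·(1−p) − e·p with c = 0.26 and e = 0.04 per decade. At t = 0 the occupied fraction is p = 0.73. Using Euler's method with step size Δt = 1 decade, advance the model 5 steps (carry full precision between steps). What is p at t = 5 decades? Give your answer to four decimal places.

Update rule: p ← p + [c·p·(1−p) − e·p]·Δt with Δt = 1.
step 1: Δp = +0.02205, p = 0.75205
step 2: Δp = +0.01840, p = 0.77045
step 3: Δp = +0.01517, p = 0.78561
step 4: Δp = +0.01237, p = 0.79798
step 5: Δp = +0.01000, p = 0.80797

0.8080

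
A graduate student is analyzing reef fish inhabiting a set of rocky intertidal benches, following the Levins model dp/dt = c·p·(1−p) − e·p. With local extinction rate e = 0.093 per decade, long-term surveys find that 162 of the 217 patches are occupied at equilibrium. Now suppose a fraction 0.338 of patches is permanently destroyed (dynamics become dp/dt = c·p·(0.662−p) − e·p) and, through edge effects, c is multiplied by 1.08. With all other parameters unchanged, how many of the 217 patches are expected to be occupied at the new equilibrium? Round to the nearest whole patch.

Observed p* = 162/217 = 0.74654.
Balance c(1−p*) = e gives c = e/(1 − 0.74654) = 0.093/0.25346 = 0.36692.
New p* = 0.662 − e/c = 0.662 − 0.09300/0.39627 = 0.42731.
Expected occupied = 217 × 0.42731 = 92.73 ≈ 93.

93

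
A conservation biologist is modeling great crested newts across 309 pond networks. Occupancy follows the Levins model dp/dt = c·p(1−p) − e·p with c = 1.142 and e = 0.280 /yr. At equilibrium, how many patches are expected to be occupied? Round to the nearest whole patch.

233

p* = 1 − e/c = 1 − 0.280/1.142 = 0.7548.
Expected occupied patches = N × p* = 309 × 0.7548 = 233.24 ≈ 233.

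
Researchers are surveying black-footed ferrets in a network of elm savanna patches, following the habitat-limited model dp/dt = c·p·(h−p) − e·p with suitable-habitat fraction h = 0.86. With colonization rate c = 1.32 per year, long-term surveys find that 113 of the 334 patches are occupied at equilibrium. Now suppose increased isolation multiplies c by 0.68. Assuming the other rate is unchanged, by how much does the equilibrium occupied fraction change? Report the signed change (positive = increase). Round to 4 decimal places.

-0.2455

Observed p* = 113/334 = 0.33832.
Balance c(h−p*) = e gives e = 1.32×(0.86 − 0.33832) = 0.68862.
New p* = 0.86 − e/c = 0.86 − 0.68862/0.89760 = 0.09282.
Δp* = 0.09282 − 0.33832 = -0.24550.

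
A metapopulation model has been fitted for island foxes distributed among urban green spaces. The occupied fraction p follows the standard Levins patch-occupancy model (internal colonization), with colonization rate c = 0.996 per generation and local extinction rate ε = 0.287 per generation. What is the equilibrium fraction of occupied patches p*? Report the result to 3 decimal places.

At equilibrium, colonization balances extinction: c·p*·(1−p*) = ε·p*.
So p* = 1 − ε/c = 1 − 0.287/0.996 = 1 − 0.2882 = 0.7118.

0.712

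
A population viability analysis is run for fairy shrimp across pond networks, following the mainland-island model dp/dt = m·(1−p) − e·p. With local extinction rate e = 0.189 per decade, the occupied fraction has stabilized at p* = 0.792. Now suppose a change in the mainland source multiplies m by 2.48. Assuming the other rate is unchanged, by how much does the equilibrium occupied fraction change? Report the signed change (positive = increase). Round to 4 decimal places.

Balance m(1−p*) = e·p* gives m = e·p*/(1−p*) = 0.189×0.79200/0.20800 = 0.71965.
New p* = m/(m+e) = 1.78473/(1.78473+0.18900) = 0.90424.
Δp* = 0.90424 − 0.79200 = +0.11224.

0.1122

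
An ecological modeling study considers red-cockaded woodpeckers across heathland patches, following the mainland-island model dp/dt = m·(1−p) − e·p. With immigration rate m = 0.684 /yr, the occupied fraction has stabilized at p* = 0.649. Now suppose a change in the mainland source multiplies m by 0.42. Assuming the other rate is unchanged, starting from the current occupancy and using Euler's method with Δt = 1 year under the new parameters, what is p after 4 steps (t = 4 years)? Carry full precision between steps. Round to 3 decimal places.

0.440

Balance m(1−p*) = e·p* gives e = m(1−p*)/p* = 0.684×0.35100/0.64900 = 0.36993.
Starting from p₀ = 0.64900; update p ← p + (dp/dt)·Δt with the new parameters.
p: 0.64900 → 0.50975  (Δp = -0.13925)
p: 0.50975 → 0.46202  (Δp = -0.04773)
p: 0.46202 → 0.44566  (Δp = -0.01636)
p: 0.44566 → 0.44005  (Δp = -0.00561)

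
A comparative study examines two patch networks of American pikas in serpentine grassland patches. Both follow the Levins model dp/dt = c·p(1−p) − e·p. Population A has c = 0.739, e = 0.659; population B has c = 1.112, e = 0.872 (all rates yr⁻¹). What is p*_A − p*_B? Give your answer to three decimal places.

-0.108

A: p*_A = 1 − 0.659/0.739 = 0.1083.
B: p*_B = 1 − 0.872/1.112 = 0.2158.
p*_A − p*_B = 0.1083 − 0.2158 = -0.1076.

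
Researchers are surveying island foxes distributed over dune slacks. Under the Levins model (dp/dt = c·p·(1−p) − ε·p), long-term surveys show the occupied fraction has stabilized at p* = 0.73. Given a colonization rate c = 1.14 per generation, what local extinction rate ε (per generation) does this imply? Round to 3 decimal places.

0.308

At equilibrium c(1−p*) = ε.
ε = 1.14 × (1 − 0.73) = 1.14 × 0.2700 = 0.3078.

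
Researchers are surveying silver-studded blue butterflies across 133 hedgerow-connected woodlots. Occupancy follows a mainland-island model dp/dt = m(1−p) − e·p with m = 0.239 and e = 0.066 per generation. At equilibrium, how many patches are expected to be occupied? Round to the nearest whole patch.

104

p* = m/(m+e) = 0.239/0.3050 = 0.7836.
Expected occupied patches = N × p* = 133 × 0.7836 = 104.22 ≈ 104.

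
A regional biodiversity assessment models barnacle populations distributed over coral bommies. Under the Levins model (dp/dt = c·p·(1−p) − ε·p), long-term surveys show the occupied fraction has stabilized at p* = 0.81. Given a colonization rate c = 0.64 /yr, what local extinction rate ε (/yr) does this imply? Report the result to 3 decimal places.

At equilibrium c(1−p*) = ε.
ε = 0.64 × (1 − 0.81) = 0.64 × 0.1900 = 0.1216.

0.122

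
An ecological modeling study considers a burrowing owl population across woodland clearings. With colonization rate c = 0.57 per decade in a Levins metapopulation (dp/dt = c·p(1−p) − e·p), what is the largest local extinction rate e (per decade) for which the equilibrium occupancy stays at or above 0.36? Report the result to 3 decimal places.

1 − e/c ≥ 0.36 ⇒ e ≤ c(1 − 0.36) = 0.57 × 0.6400.
e_max = 0.3648.

0.365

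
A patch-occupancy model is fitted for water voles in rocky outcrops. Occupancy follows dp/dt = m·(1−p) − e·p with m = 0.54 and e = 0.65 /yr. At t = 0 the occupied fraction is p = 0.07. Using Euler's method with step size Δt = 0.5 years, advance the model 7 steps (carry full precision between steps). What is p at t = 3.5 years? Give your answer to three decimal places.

Update rule: p ← p + [m·(1−p) − e·p]·Δt with Δt = 0.5.
  1  |  dp/dt·Δt = +0.228350  |  p_1 = 0.298350
  2  |  dp/dt·Δt = +0.092482  |  p_2 = 0.390832
  3  |  dp/dt·Δt = +0.037455  |  p_3 = 0.428287
  4  |  dp/dt·Δt = +0.015169  |  p_4 = 0.443456
  5  |  dp/dt·Δt = +0.006144  |  p_5 = 0.449600
  6  |  dp/dt·Δt = +0.002488  |  p_6 = 0.452088
  7  |  dp/dt·Δt = +0.001008  |  p_7 = 0.453096

0.453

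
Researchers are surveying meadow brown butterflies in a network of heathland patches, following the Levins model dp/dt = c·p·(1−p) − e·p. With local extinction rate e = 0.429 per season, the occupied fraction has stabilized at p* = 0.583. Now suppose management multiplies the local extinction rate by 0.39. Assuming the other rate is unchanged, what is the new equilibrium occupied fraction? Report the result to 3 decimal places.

Balance c(1−p*) = e gives c = e/(1 − 0.58300) = 0.429/0.41700 = 1.02878.
New p* = 1 − e/c = 1 − 0.16731/1.02878 = 0.83737.

0.837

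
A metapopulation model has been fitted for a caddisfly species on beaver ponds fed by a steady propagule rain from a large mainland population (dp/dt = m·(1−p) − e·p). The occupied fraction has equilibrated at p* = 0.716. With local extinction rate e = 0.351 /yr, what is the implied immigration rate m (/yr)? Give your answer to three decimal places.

0.885

At equilibrium m(1−p*) = e·p*, so m = e·p*/(1−p*).
m = 0.351 × 0.716 / 0.2840 = 0.2513/0.2840 = 0.8849.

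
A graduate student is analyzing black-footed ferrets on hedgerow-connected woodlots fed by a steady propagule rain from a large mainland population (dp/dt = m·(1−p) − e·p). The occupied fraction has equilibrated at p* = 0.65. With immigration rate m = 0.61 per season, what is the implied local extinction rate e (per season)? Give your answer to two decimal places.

At equilibrium m(1−p*) = e·p*, so e = m(1−p*)/p*.
e = 0.61 × 0.3500 / 0.65 = 0.3285.

0.33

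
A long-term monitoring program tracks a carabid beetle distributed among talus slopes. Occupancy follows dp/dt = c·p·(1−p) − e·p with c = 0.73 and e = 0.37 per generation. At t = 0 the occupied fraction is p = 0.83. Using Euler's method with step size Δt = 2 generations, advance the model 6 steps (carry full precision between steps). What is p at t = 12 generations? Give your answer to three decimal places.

0.493

Update rule: p ← p + [c·p·(1−p) − e·p]·Δt with Δt = 2.
  1  |  dp/dt·Δt = -0.408194  |  p_1 = 0.421806
  2  |  dp/dt·Δt = +0.043937  |  p_2 = 0.465743
  3  |  dp/dt·Δt = +0.018637  |  p_3 = 0.484380
  4  |  dp/dt·Δt = +0.006203  |  p_4 = 0.490582
  5  |  dp/dt·Δt = +0.001839  |  p_5 = 0.492422
  6  |  dp/dt·Δt = +0.000524  |  p_6 = 0.492946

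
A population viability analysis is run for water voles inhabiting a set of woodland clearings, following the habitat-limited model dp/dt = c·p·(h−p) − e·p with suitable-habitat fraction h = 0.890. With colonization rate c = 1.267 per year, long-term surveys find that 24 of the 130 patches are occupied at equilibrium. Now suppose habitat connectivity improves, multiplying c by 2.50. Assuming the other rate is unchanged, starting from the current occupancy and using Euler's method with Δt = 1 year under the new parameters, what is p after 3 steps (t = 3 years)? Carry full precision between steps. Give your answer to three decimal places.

Observed p* = 24/130 = 0.18462.
Balance c(h−p*) = e gives e = 1.267×(0.89 − 0.18462) = 0.89372.
Starting from p₀ = 0.18462; update p ← p + (dp/dt)·Δt with the new parameters.
step 1: Δp = +0.24749, p = 0.43211
step 2: Δp = +0.24053, p = 0.67264
step 3: Δp = -0.13805, p = 0.53459

0.535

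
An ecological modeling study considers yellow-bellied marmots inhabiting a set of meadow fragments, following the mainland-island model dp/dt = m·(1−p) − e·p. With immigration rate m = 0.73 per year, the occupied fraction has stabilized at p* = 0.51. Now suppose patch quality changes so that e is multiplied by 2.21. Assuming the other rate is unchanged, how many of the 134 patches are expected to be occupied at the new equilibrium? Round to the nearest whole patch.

Balance m(1−p*) = e·p* gives e = m(1−p*)/p* = 0.73×0.49000/0.51000 = 0.70137.
New p* = m/(m+e) = 0.73000/(0.73000+1.55003) = 0.32017.
Expected occupied = 134 × 0.32017 = 42.90 ≈ 43.

43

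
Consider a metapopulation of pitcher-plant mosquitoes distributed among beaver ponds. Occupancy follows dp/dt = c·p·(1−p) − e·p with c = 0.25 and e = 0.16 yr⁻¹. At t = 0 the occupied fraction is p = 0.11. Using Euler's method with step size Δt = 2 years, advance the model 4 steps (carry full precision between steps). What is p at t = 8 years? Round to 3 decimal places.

0.170

Update rule: p ← p + [c·p·(1−p) − e·p]·Δt with Δt = 2.
  1  |  dp/dt·Δt = +0.013750  |  p_1 = 0.123750
  2  |  dp/dt·Δt = +0.014618  |  p_2 = 0.138368
  3  |  dp/dt·Δt = +0.015333  |  p_3 = 0.153701
  4  |  dp/dt·Δt = +0.015854  |  p_4 = 0.169556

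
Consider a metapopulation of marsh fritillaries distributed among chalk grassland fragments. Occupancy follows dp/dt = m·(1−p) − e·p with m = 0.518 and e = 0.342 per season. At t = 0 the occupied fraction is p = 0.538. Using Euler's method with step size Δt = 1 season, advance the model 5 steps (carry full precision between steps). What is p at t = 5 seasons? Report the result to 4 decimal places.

Update rule: p ← p + [m·(1−p) − e·p]·Δt with Δt = 1.
  1  |  dp/dt·Δt = +0.055320  |  p_1 = 0.593320
  2  |  dp/dt·Δt = +0.007745  |  p_2 = 0.601065
  3  |  dp/dt·Δt = +0.001084  |  p_3 = 0.602149
  4  |  dp/dt·Δt = +0.000152  |  p_4 = 0.602301
  5  |  dp/dt·Δt = +0.000021  |  p_5 = 0.602322

0.6023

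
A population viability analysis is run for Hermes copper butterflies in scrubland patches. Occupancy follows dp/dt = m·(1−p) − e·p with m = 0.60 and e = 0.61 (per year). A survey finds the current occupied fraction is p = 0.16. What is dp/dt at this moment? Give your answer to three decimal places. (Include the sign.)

Colonization term: m·(1−p) = 0.60×0.8400 = 0.50400.
Extinction term: e·p = 0.09760.
dp/dt = 0.50400 − 0.09760 = 0.40640.

0.406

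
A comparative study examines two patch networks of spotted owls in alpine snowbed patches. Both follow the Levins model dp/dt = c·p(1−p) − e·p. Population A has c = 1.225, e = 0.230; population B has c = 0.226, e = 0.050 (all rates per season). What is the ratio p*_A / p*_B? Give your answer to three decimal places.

A: p*_A = 1 − 0.230/1.225 = 0.8122.
B: p*_B = 1 − 0.050/0.226 = 0.7788.
p*_A / p*_B = 0.8122/0.7788 = 1.0430.

1.043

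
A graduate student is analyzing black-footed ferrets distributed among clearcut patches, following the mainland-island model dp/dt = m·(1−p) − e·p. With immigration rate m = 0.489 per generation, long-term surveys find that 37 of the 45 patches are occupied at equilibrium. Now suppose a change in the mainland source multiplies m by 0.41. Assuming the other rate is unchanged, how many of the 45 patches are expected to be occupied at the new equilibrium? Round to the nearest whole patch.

29

Observed p* = 37/45 = 0.82222.
Balance m(1−p*) = e·p* gives e = m(1−p*)/p* = 0.489×0.17778/0.82222 = 0.10573.
New p* = m/(m+e) = 0.20049/(0.20049+0.10573) = 0.65473.
Expected occupied = 45 × 0.65473 = 29.46 ≈ 29.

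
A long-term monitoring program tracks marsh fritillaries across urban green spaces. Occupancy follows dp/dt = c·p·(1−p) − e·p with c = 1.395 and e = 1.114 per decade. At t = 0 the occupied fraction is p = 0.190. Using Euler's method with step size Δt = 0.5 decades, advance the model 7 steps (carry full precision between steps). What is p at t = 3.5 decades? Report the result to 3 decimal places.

0.197

Update rule: p ← p + [c·p·(1−p) − e·p]·Δt with Δt = 0.5.
t = 0.5: p = 0.19000 + (+0.00152) = 0.19152
t = 1: p = 0.19152 + (+0.00132) = 0.19284
t = 1.5: p = 0.19284 + (+0.00116) = 0.19400
t = 2: p = 0.19400 + (+0.00101) = 0.19500
t = 2.5: p = 0.19500 + (+0.00087) = 0.19588
t = 3: p = 0.19588 + (+0.00076) = 0.19664
t = 3.5: p = 0.19664 + (+0.00066) = 0.19729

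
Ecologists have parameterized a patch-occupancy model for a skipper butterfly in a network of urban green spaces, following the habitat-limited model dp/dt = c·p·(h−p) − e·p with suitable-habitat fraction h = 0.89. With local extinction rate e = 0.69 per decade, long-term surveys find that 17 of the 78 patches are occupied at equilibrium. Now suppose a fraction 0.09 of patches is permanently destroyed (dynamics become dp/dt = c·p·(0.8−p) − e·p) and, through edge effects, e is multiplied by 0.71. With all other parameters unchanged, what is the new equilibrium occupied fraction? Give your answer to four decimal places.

Observed p* = 17/78 = 0.21795.
Balance c(h−p*) = e gives c = e/(0.89 − 0.21795) = 0.69/0.67205 = 1.02671.
New p* = 0.8 − e/c = 0.8 − 0.48990/1.02671 = 0.32284.

0.3228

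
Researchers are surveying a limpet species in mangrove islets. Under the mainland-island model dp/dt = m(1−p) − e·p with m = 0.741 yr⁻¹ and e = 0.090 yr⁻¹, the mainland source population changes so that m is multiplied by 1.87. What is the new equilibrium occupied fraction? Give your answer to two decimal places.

Before: p* = 0.741/(0.741+0.090) = 0.8917.
After: m = 1.38567, e = 0.09; p* = 1.38567/1.4757 = 0.9390.

0.94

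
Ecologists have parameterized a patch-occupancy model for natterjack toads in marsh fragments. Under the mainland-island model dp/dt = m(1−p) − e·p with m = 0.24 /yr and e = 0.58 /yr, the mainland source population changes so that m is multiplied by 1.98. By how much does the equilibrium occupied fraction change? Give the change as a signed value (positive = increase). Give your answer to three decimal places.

0.158

Before: p* = 0.24/(0.24+0.58) = 0.2927.
After: m = 0.4752, e = 0.58; p* = 0.4752/1.0552 = 0.4503.
Δp* = 0.4503 − 0.2927 = +0.1577.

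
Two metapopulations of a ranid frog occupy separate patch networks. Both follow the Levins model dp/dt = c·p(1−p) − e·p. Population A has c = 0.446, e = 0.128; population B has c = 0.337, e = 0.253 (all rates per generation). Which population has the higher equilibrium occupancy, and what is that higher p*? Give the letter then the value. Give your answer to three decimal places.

A: p*_A = 1 − 0.128/0.446 = 0.7130.
B: p*_B = 1 − 0.253/0.337 = 0.2493.
A is higher at 0.7130.

A, 0.713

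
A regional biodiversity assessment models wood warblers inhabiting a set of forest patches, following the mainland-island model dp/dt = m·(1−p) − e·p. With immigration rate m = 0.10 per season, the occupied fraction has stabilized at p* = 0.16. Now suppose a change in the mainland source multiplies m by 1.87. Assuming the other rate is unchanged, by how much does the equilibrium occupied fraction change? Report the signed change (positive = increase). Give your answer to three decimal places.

0.103

Balance m(1−p*) = e·p* gives e = m(1−p*)/p* = 0.10×0.84000/0.16000 = 0.52500.
New p* = m/(m+e) = 0.18700/(0.18700+0.52500) = 0.26264.
Δp* = 0.26264 − 0.16000 = +0.10264.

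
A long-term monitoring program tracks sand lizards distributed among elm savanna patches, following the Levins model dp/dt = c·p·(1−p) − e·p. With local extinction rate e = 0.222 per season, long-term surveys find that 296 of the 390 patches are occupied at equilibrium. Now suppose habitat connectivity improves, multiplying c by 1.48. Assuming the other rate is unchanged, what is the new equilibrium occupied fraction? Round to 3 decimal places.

0.837

Observed p* = 296/390 = 0.75897.
Balance c(1−p*) = e gives c = e/(1 − 0.75897) = 0.222/0.24103 = 0.92105.
New p* = 1 − e/c = 1 − 0.22200/1.36315 = 0.83714.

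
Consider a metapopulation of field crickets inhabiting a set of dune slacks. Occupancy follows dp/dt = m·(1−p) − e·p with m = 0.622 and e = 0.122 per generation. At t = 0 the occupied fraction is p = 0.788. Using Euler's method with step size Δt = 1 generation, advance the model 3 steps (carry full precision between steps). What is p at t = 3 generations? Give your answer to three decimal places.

Update rule: p ← p + [m·(1−p) − e·p]·Δt with Δt = 1.
step 1: Δp = +0.03573, p = 0.82373
step 2: Δp = +0.00915, p = 0.83287
step 3: Δp = +0.00234, p = 0.83522

0.835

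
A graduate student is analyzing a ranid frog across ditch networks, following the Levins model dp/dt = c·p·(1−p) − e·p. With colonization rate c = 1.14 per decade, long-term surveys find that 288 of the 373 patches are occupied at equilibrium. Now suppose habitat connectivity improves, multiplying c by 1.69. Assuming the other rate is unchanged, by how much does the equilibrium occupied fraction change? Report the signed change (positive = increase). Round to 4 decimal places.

0.0930

Observed p* = 288/373 = 0.77212.
Balance c(1−p*) = e gives e = 1.14×(1 − 0.77212) = 0.25978.
New p* = 1 − e/c = 1 − 0.25978/1.92660 = 0.86516.
Δp* = 0.86516 − 0.77212 = +0.09304.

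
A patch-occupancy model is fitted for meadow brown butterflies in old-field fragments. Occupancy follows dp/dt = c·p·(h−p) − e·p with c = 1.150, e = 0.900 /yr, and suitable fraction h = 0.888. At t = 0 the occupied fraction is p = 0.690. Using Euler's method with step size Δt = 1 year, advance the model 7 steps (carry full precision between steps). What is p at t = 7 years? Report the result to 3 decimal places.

Update rule: p ← p + [c·p·(h−p) − e·p]·Δt with Δt = 1.
  1  |  dp/dt·Δt = -0.463887  |  p_1 = 0.226113
  2  |  dp/dt·Δt = -0.031391  |  p_2 = 0.194722
  3  |  dp/dt·Δt = -0.020004  |  p_3 = 0.174718
  4  |  dp/dt·Δt = -0.013930  |  p_4 = 0.160788
  5  |  dp/dt·Δt = -0.010243  |  p_5 = 0.150545
  6  |  dp/dt·Δt = -0.007817  |  p_6 = 0.142728
  7  |  dp/dt·Δt = -0.006128  |  p_7 = 0.136600

0.137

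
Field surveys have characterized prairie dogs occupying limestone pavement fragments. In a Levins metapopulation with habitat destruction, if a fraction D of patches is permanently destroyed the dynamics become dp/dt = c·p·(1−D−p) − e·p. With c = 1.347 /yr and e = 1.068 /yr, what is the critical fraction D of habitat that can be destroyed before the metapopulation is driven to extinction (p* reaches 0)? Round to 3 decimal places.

0.207

The nontrivial equilibrium is p* = (1−D) − e/c; extinction occurs when this hits zero.
So D_crit = 1 − e/c = 1 − 1.068/1.347 = 1 − 0.7929 = 0.2071.
Note this equals the original equilibrium occupancy — the Levins extinction-debt result.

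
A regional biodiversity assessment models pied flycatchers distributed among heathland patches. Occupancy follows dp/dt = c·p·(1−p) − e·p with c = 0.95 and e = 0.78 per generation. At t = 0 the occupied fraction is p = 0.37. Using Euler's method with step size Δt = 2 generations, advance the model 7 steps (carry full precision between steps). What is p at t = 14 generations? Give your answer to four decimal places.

0.1821

Update rule: p ← p + [c·p·(1−p) − e·p]·Δt with Δt = 2.
  1  |  dp/dt·Δt = -0.134310  |  p_1 = 0.235690
  2  |  dp/dt·Δt = -0.025410  |  p_2 = 0.210280
  3  |  dp/dt·Δt = -0.012518  |  p_3 = 0.197762
  4  |  dp/dt·Δt = -0.007069  |  p_4 = 0.190692
  5  |  dp/dt·Δt = -0.004255  |  p_5 = 0.186437
  6  |  dp/dt·Δt = -0.002653  |  p_6 = 0.183784
  7  |  dp/dt·Δt = -0.001689  |  p_7 = 0.182095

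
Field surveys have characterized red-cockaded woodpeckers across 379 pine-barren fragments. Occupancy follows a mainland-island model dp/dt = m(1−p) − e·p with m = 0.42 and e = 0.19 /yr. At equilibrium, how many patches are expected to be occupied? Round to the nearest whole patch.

p* = m/(m+e) = 0.42/0.6100 = 0.6885.
Expected occupied patches = N × p* = 379 × 0.6885 = 260.95 ≈ 261.

261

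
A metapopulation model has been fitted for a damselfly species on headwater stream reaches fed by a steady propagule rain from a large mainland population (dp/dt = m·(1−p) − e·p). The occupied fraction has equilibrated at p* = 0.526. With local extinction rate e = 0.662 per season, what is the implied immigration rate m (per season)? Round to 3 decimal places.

At equilibrium m(1−p*) = e·p*, so m = e·p*/(1−p*).
m = 0.662 × 0.526 / 0.4740 = 0.3482/0.4740 = 0.7346.

0.735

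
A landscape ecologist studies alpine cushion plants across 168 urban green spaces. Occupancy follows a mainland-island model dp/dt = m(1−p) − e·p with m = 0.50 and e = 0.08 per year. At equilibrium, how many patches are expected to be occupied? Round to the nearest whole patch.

p* = m/(m+e) = 0.50/0.5800 = 0.8621.
Expected occupied patches = N × p* = 168 × 0.8621 = 144.83 ≈ 145.

145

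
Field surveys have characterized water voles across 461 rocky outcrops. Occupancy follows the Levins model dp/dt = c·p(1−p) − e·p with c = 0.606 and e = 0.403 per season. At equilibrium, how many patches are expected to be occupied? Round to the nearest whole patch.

154

p* = 1 − e/c = 1 − 0.403/0.606 = 0.3350.
Expected occupied patches = N × p* = 461 × 0.3350 = 154.43 ≈ 154.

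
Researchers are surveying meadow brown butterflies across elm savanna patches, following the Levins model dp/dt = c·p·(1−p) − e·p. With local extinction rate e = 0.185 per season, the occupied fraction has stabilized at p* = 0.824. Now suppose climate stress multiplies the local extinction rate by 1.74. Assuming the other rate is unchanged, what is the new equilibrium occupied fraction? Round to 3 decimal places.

Balance c(1−p*) = e gives c = e/(1 − 0.82400) = 0.185/0.17600 = 1.05114.
New p* = 1 − e/c = 1 − 0.32190/1.05114 = 0.69376.

0.694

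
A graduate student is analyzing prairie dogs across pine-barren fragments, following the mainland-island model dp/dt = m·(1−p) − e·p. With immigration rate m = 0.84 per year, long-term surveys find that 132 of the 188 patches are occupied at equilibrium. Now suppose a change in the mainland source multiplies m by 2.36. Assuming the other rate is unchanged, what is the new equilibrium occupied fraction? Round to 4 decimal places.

0.8476

Observed p* = 132/188 = 0.70213.
Balance m(1−p*) = e·p* gives e = m(1−p*)/p* = 0.84×0.29787/0.70213 = 0.35636.
New p* = m/(m+e) = 1.98240/(1.98240+0.35636) = 0.84763.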